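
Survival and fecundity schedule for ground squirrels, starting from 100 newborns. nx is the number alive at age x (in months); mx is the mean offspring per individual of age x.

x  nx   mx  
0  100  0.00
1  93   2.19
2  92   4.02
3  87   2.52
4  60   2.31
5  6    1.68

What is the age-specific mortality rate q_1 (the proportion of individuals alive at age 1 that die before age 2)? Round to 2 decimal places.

0.01

lx = nx/n0 = nx/100: 1, 0.93, 0.92, 0.87, 0.6, 0.06
q_1 = (l_1 − l_2) / l_1 = (0.93 − 0.92) / 0.93
     = 0.01 / 0.93 = 0.010753… → 0.01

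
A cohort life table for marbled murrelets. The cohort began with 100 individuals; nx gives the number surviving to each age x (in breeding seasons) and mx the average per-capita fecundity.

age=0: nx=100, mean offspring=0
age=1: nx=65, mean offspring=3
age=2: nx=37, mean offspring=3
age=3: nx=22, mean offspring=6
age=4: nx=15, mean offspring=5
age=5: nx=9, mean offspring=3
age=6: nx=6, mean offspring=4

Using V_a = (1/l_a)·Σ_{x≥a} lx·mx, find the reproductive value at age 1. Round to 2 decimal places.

lx = nx/n0 = nx/100: 1, 0.65, 0.37, 0.22, 0.15, 0.09, 0.06
lx·mx for x ≥ 1: 1.95, 1.11, 1.32, 0.75, 0.27, 0.24 → sum = 5.64
V_1 = 5.64 / l_1 = 5.64 / 0.65 = 8.676923… → 8.68

8.68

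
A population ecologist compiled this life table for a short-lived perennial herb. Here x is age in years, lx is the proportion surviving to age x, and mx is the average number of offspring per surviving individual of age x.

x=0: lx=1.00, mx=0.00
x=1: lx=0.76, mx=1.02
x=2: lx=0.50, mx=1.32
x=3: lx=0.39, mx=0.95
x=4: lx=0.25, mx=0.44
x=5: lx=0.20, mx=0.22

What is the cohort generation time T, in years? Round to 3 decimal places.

1.973

lx·mx: 0, 0.7752, 0.66, 0.3705, 0.11, 0.044 → R0 = 1.9597
x·lx·mx: 0, 0.7752, 1.32, 1.1115, 0.44, 0.22 → Σ = 3.8667
T = 3.8667 / 1.9597 = 1.973108… → 1.973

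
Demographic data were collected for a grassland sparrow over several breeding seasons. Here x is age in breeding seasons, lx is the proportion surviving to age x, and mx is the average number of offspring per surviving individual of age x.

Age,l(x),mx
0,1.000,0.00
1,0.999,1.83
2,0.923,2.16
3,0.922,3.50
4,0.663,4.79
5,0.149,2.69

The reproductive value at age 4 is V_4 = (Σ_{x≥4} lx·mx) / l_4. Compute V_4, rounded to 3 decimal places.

5.395

lx·mx for x ≥ 4: 3.17577, 0.40081 → sum = 3.57658
V_4 = 3.57658 / l_4 = 3.57658 / 0.663 = 5.39454… → 5.395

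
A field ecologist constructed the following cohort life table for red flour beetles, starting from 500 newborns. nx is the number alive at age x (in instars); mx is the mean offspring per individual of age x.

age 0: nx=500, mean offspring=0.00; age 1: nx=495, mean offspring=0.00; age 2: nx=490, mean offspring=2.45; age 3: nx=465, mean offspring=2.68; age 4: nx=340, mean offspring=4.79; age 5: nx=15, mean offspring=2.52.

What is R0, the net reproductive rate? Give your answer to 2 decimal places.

lx = nx/n0 = nx/500: 1, 0.99, 0.98, 0.93, 0.68, 0.03
lx·mx by age: 0, 0, 2.401, 2.4924, 3.2572, 0.0756
R0 = Σ lx·mx = 8.2262 → 8.23

8.23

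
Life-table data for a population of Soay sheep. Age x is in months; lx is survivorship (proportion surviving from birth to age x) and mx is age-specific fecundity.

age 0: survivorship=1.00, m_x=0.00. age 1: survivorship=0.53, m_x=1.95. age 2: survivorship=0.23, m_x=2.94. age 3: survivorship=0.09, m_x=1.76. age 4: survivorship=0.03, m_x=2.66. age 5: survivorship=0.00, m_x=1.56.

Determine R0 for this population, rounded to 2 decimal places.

lx·mx by age: 0, 1.0335, 0.6762, 0.1584, 0.0798, 0
R0 = Σ lx·mx = 1.9479 → 1.95

1.95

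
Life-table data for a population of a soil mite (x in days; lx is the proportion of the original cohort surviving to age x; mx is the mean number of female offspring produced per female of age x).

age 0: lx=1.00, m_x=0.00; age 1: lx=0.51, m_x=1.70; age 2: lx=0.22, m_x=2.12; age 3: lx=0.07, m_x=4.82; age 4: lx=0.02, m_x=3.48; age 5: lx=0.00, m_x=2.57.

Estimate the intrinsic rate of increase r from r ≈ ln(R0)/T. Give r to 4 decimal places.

0.3121

R0 = Σ lx·mx = 0 + 0.867 + 0.4664 + 0.3374 + 0.0696 + 0 = 1.7404
Σ x·lx·mx = 3.0904; T = 3.0904/1.7404 = 1.77568…
r ≈ ln(R0)/T = ln(1.7404)/1.77568… = 0.312057… → 0.3121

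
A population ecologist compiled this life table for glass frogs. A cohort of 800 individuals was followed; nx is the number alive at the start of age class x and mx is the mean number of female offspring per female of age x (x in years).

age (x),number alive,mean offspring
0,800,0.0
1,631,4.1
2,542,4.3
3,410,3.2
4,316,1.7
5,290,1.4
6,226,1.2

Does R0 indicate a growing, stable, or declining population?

growing

lx = nx/n0 = nx/800: 1, 0.78875, 0.6775, 0.5125, 0.395, 0.3625, 0.2825
R0 = Σ lx·mx = 0 + 3.233875 + 2.91325 + 1.64 + 0.6715 + 0.5075 + 0.339 = 9.305125
R0 > 1, so the population is growing.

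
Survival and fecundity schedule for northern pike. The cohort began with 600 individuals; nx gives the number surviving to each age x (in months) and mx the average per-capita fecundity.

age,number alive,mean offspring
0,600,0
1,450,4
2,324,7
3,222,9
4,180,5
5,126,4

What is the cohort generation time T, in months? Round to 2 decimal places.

lx = nx/n0 = nx/600: 1, 0.75, 0.54, 0.37, 0.3, 0.21
lx·mx: 0, 3, 3.78, 3.33, 1.5, 0.84 → R0 = 12.45
x·lx·mx: 0, 3, 7.56, 9.99, 6, 4.2 → Σ = 30.75
T = 30.75 / 12.45 = 2.46988… → 2.47

2.47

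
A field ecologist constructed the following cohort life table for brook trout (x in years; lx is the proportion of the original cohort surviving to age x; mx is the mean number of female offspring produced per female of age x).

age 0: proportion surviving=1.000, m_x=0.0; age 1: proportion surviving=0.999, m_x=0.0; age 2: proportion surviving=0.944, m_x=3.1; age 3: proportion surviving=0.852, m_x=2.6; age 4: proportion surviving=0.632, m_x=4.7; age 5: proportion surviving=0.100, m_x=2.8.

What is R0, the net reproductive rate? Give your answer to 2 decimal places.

8.39

lx·mx by age: 0, 0, 2.9264, 2.2152, 2.9704, 0.28
R0 = Σ lx·mx = 8.392 → 8.39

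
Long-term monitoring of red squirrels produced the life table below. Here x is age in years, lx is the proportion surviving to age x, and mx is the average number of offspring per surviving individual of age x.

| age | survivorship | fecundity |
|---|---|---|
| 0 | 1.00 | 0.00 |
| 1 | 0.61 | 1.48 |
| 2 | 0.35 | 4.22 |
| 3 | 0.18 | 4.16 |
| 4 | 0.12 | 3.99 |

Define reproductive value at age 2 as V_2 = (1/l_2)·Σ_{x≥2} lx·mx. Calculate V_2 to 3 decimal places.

lx·mx for x ≥ 2: 1.477, 0.7488, 0.4788 → sum = 2.7046
V_2 = 2.7046 / l_2 = 2.7046 / 0.35 = 7.727429… → 7.727

7.727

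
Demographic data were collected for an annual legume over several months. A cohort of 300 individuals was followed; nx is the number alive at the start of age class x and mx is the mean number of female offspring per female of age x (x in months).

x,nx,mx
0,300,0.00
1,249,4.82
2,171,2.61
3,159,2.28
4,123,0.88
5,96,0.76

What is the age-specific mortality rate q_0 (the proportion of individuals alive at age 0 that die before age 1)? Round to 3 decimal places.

0.170

lx = nx/n0 = nx/300: 1, 0.83, 0.57, 0.53, 0.41, 0.32
q_0 = (l_0 − l_1) / l_0 = (1 − 0.83) / 1
     = 0.17 / 1 = 0.17 → 0.170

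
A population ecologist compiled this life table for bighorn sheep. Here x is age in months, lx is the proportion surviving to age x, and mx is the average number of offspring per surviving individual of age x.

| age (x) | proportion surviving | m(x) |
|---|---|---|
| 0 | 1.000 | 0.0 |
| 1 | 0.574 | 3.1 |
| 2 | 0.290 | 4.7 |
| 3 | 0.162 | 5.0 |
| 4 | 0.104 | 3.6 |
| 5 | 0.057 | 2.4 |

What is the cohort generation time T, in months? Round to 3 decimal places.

2.043

lx·mx: 0, 1.7794, 1.363, 0.81, 0.3744, 0.1368 → R0 = 4.4636
x·lx·mx: 0, 1.7794, 2.726, 2.43, 1.4976, 0.684 → Σ = 9.117
T = 9.117 / 4.4636 = 2.042522… → 2.043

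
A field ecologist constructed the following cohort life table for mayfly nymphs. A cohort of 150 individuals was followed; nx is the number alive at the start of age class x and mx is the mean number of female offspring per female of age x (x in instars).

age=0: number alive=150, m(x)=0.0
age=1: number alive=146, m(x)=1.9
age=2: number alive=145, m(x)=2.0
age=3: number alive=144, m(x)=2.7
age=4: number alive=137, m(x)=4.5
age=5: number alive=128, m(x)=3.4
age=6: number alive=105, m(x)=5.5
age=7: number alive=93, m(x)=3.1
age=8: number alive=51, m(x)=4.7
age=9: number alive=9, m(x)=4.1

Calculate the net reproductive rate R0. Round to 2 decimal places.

21.00

lx = nx/n0 = nx/150: 1, 0.97333…, 0.96667…, 0.96, 0.91333…, 0.85333…, 0.7, 0.62, 0.34, 0.06
lx·mx by age: 0, 1.849333…, 1.933333…, 2.592, 4.11…, 2.901333…, 3.85, 1.922, 1.598, 0.246
R0 = Σ lx·mx = 21.002… → 21.00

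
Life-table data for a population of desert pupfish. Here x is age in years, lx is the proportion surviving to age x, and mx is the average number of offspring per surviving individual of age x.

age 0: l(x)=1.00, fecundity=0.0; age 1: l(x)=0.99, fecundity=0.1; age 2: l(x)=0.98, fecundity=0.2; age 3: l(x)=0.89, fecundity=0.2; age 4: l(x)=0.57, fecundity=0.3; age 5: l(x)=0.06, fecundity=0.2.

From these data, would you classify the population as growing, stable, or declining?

R0 = Σ lx·mx = 0 + 0.099 + 0.196 + 0.178 + 0.171 + 0.012 = 0.656
R0 < 1, so the population is declining.

declining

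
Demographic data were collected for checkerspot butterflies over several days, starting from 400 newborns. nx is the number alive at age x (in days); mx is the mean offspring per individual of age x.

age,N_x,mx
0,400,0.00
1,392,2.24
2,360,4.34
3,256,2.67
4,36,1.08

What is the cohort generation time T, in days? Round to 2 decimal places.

1.96

lx = nx/n0 = nx/400: 1, 0.98, 0.9, 0.64, 0.09
lx·mx: 0, 2.1952, 3.906, 1.7088, 0.0972 → R0 = 7.9072
x·lx·mx: 0, 2.1952, 7.812, 5.1264, 0.3888 → Σ = 15.5224
T = 15.5224 / 7.9072 = 1.963072… → 1.96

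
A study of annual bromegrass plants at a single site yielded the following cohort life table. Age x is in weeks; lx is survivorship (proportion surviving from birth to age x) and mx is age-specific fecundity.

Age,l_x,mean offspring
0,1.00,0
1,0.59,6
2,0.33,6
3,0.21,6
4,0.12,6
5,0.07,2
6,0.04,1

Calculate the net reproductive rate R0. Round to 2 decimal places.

7.68

lx·mx by age: 0, 3.54, 1.98, 1.26, 0.72, 0.14, 0.04
R0 = Σ lx·mx = 7.68 → 7.68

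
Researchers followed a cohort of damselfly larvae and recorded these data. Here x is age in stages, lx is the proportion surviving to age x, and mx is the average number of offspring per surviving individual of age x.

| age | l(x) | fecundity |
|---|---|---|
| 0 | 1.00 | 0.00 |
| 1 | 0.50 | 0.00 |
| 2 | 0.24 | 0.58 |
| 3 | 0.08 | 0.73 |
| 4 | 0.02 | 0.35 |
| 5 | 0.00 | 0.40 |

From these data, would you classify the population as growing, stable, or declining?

R0 = Σ lx·mx = 0 + 0 + 0.1392 + 0.0584 + 0.007 + 0 = 0.2046
R0 < 1, so the population is declining.

declining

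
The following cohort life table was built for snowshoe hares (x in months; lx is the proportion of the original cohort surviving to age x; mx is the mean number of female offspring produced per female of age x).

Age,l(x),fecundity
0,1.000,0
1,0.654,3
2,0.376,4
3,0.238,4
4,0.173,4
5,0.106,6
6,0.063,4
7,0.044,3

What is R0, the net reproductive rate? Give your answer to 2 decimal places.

lx·mx by age: 0, 1.962, 1.504, 0.952, 0.692, 0.636, 0.252, 0.132
R0 = Σ lx·mx = 6.13 → 6.13

6.13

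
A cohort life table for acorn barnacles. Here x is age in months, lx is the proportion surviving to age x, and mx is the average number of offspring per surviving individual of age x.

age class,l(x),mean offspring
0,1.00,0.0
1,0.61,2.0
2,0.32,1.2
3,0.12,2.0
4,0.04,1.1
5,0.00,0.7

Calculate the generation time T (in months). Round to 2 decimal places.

lx·mx: 0, 1.22, 0.384, 0.24, 0.044, 0 → R0 = 1.888
x·lx·mx: 0, 1.22, 0.768, 0.72, 0.176, 0 → Σ = 2.884
T = 2.884 / 1.888 = 1.527542… → 1.53

1.53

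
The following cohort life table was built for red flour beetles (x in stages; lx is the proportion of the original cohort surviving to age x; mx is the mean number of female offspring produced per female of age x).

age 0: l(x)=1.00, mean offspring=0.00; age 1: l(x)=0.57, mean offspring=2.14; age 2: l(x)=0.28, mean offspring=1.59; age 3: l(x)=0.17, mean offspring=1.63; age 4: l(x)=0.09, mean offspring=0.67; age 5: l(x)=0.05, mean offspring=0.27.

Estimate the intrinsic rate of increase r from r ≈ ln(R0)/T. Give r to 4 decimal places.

0.4348

R0 = Σ lx·mx = 0 + 1.2198 + 0.4452 + 0.2771 + 0.0603 + 0.0135 = 2.0159
Σ x·lx·mx = 3.2502; T = 3.2502/2.0159 = 1.61228…
r ≈ ln(R0)/T = ln(2.0159)/1.61228… = 0.434828… → 0.4348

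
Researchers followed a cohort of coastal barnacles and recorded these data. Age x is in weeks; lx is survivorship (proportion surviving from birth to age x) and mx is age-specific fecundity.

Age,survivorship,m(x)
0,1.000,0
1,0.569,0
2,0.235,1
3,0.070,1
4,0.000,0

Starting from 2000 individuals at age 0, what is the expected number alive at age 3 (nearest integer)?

Expected survivors = N0 · l_3 = 2000 × 0.070 = 140 → 140

140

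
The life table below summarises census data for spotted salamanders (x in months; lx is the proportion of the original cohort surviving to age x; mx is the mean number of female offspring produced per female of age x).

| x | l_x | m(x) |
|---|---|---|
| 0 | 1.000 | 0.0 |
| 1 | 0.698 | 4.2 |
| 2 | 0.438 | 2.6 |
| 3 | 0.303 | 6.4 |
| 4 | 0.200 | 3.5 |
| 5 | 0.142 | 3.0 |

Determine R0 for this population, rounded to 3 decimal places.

lx·mx by age: 0, 2.9316, 1.1388, 1.9392, 0.7, 0.426
R0 = Σ lx·mx = 7.1356 → 7.136

7.136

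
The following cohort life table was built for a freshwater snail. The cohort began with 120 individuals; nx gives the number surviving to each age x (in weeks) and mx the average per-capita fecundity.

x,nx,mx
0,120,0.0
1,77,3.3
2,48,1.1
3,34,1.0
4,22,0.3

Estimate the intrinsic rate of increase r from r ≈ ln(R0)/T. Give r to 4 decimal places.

lx = nx/n0 = nx/120: 1, 0.64167…, 0.4, 0.28333…, 0.18333…
R0 = Σ lx·mx = 0 + 2.1175… + 0.44 + 0.28333… + 0.055… = 2.895833…
Σ x·lx·mx = 4.0675…; T = 4.0675…/2.895833… = 1.4046…
r ≈ ln(R0)/T = ln(2.895833…)/1.4046… = 0.756991… → 0.7570

0.7570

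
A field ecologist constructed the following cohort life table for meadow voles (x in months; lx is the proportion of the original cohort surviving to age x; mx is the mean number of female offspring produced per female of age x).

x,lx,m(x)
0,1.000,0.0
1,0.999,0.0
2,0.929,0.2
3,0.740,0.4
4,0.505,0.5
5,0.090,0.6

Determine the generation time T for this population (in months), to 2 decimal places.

3.22

lx·mx: 0, 0, 0.1858, 0.296, 0.2525, 0.054 → R0 = 0.7883
x·lx·mx: 0, 0, 0.3716, 0.888, 1.01, 0.27 → Σ = 2.5396
T = 2.5396 / 0.7883 = 3.221616… → 3.22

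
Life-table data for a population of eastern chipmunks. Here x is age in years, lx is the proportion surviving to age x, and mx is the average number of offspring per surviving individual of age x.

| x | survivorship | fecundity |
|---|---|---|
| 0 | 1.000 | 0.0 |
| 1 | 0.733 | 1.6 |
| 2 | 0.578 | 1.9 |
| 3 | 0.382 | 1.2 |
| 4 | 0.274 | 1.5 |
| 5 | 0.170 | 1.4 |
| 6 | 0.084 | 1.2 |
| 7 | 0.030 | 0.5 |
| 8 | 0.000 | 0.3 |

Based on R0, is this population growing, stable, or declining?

R0 = Σ lx·mx = 0 + 1.1728 + 1.0982 + 0.4584 + 0.411 + 0.238 + 0.1008 + 0.015 + 0 = 3.4942
R0 > 1, so the population is growing.

growing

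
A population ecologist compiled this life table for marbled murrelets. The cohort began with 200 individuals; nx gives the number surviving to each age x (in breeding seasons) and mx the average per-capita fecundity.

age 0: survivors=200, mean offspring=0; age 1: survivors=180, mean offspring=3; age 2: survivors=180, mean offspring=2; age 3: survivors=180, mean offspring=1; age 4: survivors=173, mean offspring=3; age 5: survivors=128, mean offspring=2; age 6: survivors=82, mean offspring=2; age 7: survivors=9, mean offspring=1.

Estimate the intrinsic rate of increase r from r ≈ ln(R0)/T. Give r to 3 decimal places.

lx = nx/n0 = nx/200: 1, 0.9, 0.9, 0.9, 0.865, 0.64, 0.41, 0.045
R0 = Σ lx·mx = 0 + 2.7 + 1.8 + 0.9 + 2.595 + 1.28 + 0.82 + 0.045 = 10.14
Σ x·lx·mx = 31.015; T = 31.015/10.14 = 3.05868…
r ≈ ln(R0)/T = ln(10.14)/3.05868… = 0.75735… → 0.757

0.757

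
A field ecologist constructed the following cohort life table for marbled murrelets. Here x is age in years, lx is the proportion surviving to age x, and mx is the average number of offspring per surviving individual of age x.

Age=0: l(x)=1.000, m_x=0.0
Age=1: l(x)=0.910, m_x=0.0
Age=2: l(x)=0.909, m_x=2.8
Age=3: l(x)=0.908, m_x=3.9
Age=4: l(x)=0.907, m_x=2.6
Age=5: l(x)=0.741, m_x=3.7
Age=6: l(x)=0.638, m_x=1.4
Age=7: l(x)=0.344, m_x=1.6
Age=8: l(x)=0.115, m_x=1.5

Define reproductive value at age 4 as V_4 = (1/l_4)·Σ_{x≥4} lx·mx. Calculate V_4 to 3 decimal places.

lx·mx for x ≥ 4: 2.3582, 2.7417, 0.8932, 0.5504, 0.1725 → sum = 6.716
V_4 = 6.716 / l_4 = 6.716 / 0.907 = 7.404631… → 7.405

7.405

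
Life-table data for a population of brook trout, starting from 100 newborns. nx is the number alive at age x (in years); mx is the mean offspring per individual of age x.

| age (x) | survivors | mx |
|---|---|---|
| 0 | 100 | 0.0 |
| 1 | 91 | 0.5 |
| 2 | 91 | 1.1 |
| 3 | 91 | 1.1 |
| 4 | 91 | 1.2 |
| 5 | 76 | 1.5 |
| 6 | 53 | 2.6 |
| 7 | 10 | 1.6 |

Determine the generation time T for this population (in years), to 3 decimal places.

lx = nx/n0 = nx/100: 1, 0.91, 0.91, 0.91, 0.91, 0.76, 0.53, 0.1
lx·mx: 0, 0.455, 1.001, 1.001, 1.092, 1.14, 1.378, 0.16 → R0 = 6.227
x·lx·mx: 0, 0.455, 2.002, 3.003, 4.368, 5.7, 8.268, 1.12 → Σ = 24.916
T = 24.916 / 6.227 = 4.001285… → 4.001

4.001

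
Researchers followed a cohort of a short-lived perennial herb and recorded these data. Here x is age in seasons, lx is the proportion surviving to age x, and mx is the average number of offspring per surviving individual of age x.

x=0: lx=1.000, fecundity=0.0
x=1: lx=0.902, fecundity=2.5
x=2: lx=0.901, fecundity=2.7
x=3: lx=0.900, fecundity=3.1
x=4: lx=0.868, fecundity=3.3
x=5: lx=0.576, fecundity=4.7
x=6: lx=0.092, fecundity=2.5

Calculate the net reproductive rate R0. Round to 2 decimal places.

13.28

lx·mx by age: 0, 2.255, 2.4327, 2.79, 2.8644, 2.7072, 0.23
R0 = Σ lx·mx = 13.2793 → 13.28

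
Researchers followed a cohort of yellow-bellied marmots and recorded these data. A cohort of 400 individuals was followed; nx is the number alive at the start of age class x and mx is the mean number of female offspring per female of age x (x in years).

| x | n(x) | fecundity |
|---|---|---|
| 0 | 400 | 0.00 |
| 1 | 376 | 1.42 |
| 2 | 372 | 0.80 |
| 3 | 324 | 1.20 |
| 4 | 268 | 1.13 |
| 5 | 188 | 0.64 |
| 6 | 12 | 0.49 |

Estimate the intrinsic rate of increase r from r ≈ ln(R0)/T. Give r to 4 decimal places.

0.5639

lx = nx/n0 = nx/400: 1, 0.94, 0.93, 0.81, 0.67, 0.47, 0.03
R0 = Σ lx·mx = 0 + 1.3348 + 0.744 + 0.972 + 0.7571 + 0.3008 + 0.0147 = 4.1234
Σ x·lx·mx = 10.3594; T = 10.3594/4.1234 = 2.51234…
r ≈ ln(R0)/T = ln(4.1234)/2.51234… = 0.563887… → 0.5639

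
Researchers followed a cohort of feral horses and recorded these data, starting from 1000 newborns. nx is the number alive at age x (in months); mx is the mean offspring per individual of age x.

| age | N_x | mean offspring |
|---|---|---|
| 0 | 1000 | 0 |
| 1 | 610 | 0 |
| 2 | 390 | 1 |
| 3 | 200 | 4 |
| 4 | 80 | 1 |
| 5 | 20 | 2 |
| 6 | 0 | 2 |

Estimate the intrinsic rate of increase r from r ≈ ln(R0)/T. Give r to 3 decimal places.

lx = nx/n0 = nx/1000: 1, 0.61, 0.39, 0.2, 0.08, 0.02, 0
R0 = Σ lx·mx = 0 + 0 + 0.39 + 0.8 + 0.08 + 0.04 + 0 = 1.31
Σ x·lx·mx = 3.7; T = 3.7/1.31 = 2.82443…
r ≈ ln(R0)/T = ln(1.31)/2.82443… = 0.0956… → 0.096

0.096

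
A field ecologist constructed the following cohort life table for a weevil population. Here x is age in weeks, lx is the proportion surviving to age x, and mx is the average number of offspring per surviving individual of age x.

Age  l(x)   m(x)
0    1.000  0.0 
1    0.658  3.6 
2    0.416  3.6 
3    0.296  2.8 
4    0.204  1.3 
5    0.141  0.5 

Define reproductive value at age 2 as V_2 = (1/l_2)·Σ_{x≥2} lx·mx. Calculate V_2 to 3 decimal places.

lx·mx for x ≥ 2: 1.4976, 0.8288, 0.2652, 0.0705 → sum = 2.6621
V_2 = 2.6621 / l_2 = 2.6621 / 0.416 = 6.399279… → 6.399

6.399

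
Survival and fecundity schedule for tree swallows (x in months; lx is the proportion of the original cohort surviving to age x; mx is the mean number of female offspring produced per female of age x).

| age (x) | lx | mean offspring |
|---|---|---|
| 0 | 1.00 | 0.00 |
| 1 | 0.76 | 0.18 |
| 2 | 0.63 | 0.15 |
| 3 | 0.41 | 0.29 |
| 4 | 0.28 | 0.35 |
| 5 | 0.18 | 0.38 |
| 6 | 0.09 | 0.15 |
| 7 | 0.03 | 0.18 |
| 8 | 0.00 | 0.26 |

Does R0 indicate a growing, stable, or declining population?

R0 = Σ lx·mx = 0 + 0.1368 + 0.0945 + 0.1189 + 0.098 + 0.0684 + 0.0135 + 0.0054 + 0 = 0.5355
R0 < 1, so the population is declining.

declining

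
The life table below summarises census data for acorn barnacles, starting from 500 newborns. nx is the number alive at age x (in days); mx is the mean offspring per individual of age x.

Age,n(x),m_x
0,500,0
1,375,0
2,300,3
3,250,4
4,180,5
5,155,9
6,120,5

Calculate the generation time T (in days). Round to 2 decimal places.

lx = nx/n0 = nx/500: 1, 0.75, 0.6, 0.5, 0.36, 0.31, 0.24
lx·mx: 0, 0, 1.8, 2, 1.8, 2.79, 1.2 → R0 = 9.59
x·lx·mx: 0, 0, 3.6, 6, 7.2, 13.95, 7.2 → Σ = 37.95
T = 37.95 / 9.59 = 3.957247… → 3.96

3.96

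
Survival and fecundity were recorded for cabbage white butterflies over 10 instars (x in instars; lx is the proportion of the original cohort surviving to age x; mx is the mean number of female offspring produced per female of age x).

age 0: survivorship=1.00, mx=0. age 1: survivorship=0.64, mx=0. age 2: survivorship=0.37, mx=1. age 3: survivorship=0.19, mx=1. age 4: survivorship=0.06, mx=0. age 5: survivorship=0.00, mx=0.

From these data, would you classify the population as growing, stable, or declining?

R0 = Σ lx·mx = 0 + 0 + 0.37 + 0.19 + 0 + 0 = 0.56
R0 < 1, so the population is declining.

declining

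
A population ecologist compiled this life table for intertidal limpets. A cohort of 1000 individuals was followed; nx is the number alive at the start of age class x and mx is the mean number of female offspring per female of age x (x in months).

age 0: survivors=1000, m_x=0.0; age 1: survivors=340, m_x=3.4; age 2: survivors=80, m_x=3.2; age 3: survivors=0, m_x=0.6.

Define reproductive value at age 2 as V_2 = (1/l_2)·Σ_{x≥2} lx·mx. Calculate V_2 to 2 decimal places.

lx = nx/n0 = nx/1000: 1, 0.34, 0.08, 0
lx·mx for x ≥ 2: 0.256, 0 → sum = 0.256
V_2 = 0.256 / l_2 = 0.256 / 0.08 = 3.2 → 3.20

3.20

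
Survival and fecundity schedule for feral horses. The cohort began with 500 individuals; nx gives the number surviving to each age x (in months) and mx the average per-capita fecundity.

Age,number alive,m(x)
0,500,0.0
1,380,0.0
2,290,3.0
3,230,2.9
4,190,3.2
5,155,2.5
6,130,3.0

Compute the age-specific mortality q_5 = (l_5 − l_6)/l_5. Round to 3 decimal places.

0.161

lx = nx/n0 = nx/500: 1, 0.76, 0.58, 0.46, 0.38, 0.31, 0.26
q_5 = (l_5 − l_6) / l_5 = (0.31 − 0.26) / 0.31
     = 0.05 / 0.31 = 0.16129… → 0.161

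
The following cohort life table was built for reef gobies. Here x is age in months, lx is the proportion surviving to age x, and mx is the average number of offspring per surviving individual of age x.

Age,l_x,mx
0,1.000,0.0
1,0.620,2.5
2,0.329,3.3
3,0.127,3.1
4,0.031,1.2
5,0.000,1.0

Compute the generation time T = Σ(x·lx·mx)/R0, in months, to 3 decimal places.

1.647

lx·mx: 0, 1.55, 1.0857, 0.3937, 0.0372, 0 → R0 = 3.0666
x·lx·mx: 0, 1.55, 2.1714, 1.1811, 0.1488, 0 → Σ = 5.0513
T = 5.0513 / 3.0666 = 1.647199… → 1.647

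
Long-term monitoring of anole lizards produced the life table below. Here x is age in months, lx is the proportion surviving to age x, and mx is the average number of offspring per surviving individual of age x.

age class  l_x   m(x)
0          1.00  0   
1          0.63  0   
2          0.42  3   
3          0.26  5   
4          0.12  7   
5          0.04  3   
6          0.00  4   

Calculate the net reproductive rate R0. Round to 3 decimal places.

3.520

lx·mx by age: 0, 0, 1.26, 1.3, 0.84, 0.12, 0
R0 = Σ lx·mx = 3.52 → 3.520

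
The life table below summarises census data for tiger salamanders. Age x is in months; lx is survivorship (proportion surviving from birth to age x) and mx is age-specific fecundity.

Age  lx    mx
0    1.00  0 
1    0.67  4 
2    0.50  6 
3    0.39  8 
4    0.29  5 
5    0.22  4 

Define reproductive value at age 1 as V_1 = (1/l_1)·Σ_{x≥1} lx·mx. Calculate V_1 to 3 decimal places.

16.612

lx·mx for x ≥ 1: 2.68, 3, 3.12, 1.45, 0.88 → sum = 11.13
V_1 = 11.13 / l_1 = 11.13 / 0.67 = 16.61194… → 16.612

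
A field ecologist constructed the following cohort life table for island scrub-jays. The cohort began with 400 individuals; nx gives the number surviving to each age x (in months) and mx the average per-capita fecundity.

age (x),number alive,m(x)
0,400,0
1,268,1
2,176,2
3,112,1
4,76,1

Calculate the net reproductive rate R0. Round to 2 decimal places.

lx = nx/n0 = nx/400: 1, 0.67, 0.44, 0.28, 0.19
lx·mx by age: 0, 0.67, 0.88, 0.28, 0.19
R0 = Σ lx·mx = 2.02 → 2.02

2.02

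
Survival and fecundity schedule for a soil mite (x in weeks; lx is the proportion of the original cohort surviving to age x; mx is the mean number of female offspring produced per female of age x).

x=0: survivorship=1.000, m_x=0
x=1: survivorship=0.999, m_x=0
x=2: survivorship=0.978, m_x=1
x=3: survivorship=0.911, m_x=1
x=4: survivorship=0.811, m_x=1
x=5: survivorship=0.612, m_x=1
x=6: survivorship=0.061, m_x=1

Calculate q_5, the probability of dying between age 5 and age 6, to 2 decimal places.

q_5 = (l_5 − l_6) / l_5 = (0.612 − 0.061) / 0.612
     = 0.551 / 0.612 = 0.900327… → 0.90

0.90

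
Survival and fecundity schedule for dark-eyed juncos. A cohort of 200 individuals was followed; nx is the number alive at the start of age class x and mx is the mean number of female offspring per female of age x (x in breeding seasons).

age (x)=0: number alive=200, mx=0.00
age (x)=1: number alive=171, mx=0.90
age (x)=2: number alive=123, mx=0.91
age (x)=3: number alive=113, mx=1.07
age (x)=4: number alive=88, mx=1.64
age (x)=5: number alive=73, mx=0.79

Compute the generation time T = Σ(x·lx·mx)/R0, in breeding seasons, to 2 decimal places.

lx = nx/n0 = nx/200: 1, 0.855, 0.615, 0.565, 0.44, 0.365
lx·mx: 0, 0.7695, 0.55965, 0.60455, 0.7216, 0.28835 → R0 = 2.94365
x·lx·mx: 0, 0.7695, 1.1193, 1.81365, 2.8864, 1.44175 → Σ = 8.0306
T = 8.0306 / 2.94365 = 2.72811… → 2.73

2.73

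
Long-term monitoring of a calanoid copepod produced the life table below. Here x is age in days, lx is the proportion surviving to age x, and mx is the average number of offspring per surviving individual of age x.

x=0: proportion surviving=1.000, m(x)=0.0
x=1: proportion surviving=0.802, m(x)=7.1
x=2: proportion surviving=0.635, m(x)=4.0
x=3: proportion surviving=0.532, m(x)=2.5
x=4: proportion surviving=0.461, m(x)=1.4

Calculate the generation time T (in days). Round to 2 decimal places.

1.70

lx·mx: 0, 5.6942, 2.54, 1.33, 0.6454 → R0 = 10.2096
x·lx·mx: 0, 5.6942, 5.08, 3.99, 2.5816 → Σ = 17.3458
T = 17.3458 / 10.2096 = 1.69897… → 1.70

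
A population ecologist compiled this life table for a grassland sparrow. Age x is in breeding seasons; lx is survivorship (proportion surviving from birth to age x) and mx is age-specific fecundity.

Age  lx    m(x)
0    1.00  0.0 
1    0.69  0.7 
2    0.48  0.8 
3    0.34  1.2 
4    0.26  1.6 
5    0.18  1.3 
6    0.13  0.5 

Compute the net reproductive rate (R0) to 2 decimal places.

lx·mx by age: 0, 0.483, 0.384, 0.408, 0.416, 0.234, 0.065
R0 = Σ lx·mx = 1.99 → 1.99

1.99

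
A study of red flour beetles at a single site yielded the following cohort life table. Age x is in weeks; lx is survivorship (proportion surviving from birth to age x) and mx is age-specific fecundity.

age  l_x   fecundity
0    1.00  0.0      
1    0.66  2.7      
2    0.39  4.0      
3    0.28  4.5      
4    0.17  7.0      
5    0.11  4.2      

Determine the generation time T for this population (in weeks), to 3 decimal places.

2.519

lx·mx: 0, 1.782, 1.56, 1.26, 1.19, 0.462 → R0 = 6.254
x·lx·mx: 0, 1.782, 3.12, 3.78, 4.76, 2.31 → Σ = 15.752
T = 15.752 / 6.254 = 2.518708… → 2.519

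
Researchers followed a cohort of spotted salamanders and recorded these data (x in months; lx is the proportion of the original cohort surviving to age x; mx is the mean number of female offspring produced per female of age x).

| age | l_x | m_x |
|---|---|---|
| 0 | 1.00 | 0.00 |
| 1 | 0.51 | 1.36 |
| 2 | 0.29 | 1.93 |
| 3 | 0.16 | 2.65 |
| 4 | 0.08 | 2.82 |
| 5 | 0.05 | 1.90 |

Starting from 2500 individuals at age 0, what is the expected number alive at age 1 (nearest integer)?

1275

Expected survivors = N0 · l_1 = 2500 × 0.51 = 1275 → 1275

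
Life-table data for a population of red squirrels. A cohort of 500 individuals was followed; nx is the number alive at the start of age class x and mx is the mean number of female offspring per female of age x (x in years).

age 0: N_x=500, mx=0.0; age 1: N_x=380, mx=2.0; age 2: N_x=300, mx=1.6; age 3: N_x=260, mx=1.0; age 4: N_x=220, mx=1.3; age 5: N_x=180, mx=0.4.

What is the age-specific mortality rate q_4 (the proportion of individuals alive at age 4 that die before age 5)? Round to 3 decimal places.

0.182

lx = nx/n0 = nx/500: 1, 0.76, 0.6, 0.52, 0.44, 0.36
q_4 = (l_4 − l_5) / l_4 = (0.44 − 0.36) / 0.44
     = 0.08 / 0.44 = 0.181818… → 0.182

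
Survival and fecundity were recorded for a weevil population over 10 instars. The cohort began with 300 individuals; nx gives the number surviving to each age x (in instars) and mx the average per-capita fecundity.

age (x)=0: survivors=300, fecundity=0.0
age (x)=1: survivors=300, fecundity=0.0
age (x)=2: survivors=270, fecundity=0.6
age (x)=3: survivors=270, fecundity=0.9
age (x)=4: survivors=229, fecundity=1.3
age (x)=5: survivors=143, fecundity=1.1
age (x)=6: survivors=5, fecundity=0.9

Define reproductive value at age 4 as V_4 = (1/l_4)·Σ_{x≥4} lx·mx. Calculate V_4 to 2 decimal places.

lx = nx/n0 = nx/300: 1, 1, 0.9, 0.9, 0.76333…, 0.47667…, 0.01667…
lx·mx for x ≥ 4: 0.992333…, 0.524333…, 0.015… → sum = 1.531667…
V_4 = 1.531667… / l_4 = 1.531667… / 0.763333… = 2.00655… → 2.01

2.01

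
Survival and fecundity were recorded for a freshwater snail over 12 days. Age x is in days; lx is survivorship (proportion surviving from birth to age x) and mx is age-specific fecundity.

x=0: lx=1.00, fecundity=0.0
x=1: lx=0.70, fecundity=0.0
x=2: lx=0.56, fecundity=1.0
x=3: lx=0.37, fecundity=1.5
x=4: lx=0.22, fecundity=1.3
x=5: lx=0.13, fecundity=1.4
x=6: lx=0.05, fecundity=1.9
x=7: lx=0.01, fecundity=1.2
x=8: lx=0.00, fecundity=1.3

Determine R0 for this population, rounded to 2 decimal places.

lx·mx by age: 0, 0, 0.56, 0.555, 0.286, 0.182, 0.095, 0.012, 0
R0 = Σ lx·mx = 1.69 → 1.69

1.69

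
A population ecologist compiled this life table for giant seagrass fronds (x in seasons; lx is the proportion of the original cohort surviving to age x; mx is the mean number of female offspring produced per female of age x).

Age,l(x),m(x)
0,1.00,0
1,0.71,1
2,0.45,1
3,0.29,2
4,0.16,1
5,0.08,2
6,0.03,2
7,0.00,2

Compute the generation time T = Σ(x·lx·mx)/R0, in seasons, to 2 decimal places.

lx·mx: 0, 0.71, 0.45, 0.58, 0.16, 0.16, 0.06, 0 → R0 = 2.12
x·lx·mx: 0, 0.71, 0.9, 1.74, 0.64, 0.8, 0.36, 0 → Σ = 5.15
T = 5.15 / 2.12 = 2.429245… → 2.43

2.43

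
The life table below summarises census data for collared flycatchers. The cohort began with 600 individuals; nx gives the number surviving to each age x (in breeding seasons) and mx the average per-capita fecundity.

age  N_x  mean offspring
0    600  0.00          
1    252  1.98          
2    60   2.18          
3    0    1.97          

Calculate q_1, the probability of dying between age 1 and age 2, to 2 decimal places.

0.76

lx = nx/n0 = nx/600: 1, 0.42, 0.1, 0
q_1 = (l_1 − l_2) / l_1 = (0.42 − 0.1) / 0.42
     = 0.32 / 0.42 = 0.761905… → 0.76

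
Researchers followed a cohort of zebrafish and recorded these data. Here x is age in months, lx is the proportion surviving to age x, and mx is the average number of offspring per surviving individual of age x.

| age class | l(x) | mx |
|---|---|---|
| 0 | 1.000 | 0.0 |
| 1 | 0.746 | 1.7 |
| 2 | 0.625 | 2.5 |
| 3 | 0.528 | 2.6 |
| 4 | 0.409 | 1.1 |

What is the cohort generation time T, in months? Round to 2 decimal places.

2.22

lx·mx: 0, 1.2682, 1.5625, 1.3728, 0.4499 → R0 = 4.6534
x·lx·mx: 0, 1.2682, 3.125, 4.1184, 1.7996 → Σ = 10.3112
T = 10.3112 / 4.6534 = 2.215842… → 2.22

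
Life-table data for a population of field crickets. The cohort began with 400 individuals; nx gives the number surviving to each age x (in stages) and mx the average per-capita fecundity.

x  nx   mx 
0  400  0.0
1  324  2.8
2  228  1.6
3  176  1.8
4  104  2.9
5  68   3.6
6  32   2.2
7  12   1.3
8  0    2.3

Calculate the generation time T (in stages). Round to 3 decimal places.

2.498

lx = nx/n0 = nx/400: 1, 0.81, 0.57, 0.44, 0.26, 0.17, 0.08, 0.03, 0
lx·mx: 0, 2.268, 0.912, 0.792, 0.754, 0.612, 0.176, 0.039, 0 → R0 = 5.553
x·lx·mx: 0, 2.268, 1.824, 2.376, 3.016, 3.06, 1.056, 0.273, 0 → Σ = 13.873
T = 13.873 / 5.553 = 2.498289… → 2.498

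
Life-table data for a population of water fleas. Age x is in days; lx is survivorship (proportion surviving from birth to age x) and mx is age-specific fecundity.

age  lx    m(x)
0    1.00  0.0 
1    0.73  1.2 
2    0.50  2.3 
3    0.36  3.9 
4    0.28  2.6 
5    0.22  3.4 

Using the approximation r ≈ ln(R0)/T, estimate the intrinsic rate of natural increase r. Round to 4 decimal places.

0.5558

R0 = Σ lx·mx = 0 + 0.876 + 1.15 + 1.404 + 0.728 + 0.748 = 4.906
Σ x·lx·mx = 14.04; T = 14.04/4.906 = 2.8618…
r ≈ ln(R0)/T = ln(4.906)/2.8618… = 0.555754… → 0.5558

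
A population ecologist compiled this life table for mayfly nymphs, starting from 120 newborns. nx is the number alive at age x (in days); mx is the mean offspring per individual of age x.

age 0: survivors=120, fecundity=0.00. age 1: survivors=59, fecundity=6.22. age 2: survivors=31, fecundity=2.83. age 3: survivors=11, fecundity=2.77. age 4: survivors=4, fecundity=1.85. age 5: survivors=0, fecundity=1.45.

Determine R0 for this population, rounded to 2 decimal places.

4.10

lx = nx/n0 = nx/120: 1, 0.49167…, 0.25833…, 0.09167…, 0.03333…, 0
lx·mx by age: 0, 3.058167…, 0.731083…, 0.253917…, 0.061667…, 0
R0 = Σ lx·mx = 4.104833… → 4.10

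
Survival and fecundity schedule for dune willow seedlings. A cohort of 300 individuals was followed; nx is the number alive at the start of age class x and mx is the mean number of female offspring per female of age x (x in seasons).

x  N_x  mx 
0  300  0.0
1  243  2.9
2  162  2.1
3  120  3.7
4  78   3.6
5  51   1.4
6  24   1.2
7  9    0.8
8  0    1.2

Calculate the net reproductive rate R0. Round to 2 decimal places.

lx = nx/n0 = nx/300: 1, 0.81, 0.54, 0.4, 0.26, 0.17, 0.08, 0.03, 0
lx·mx by age: 0, 2.349, 1.134, 1.48, 0.936, 0.238, 0.096, 0.024, 0
R0 = Σ lx·mx = 6.257 → 6.26

6.26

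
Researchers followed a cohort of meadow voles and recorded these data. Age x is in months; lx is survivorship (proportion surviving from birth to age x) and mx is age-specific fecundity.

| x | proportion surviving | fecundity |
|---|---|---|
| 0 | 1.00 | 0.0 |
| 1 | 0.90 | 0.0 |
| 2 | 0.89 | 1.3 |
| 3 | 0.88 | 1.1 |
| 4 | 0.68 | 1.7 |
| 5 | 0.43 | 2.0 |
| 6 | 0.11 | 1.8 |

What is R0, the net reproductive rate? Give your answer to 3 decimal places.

lx·mx by age: 0, 0, 1.157, 0.968, 1.156, 0.86, 0.198
R0 = Σ lx·mx = 4.339 → 4.339

4.339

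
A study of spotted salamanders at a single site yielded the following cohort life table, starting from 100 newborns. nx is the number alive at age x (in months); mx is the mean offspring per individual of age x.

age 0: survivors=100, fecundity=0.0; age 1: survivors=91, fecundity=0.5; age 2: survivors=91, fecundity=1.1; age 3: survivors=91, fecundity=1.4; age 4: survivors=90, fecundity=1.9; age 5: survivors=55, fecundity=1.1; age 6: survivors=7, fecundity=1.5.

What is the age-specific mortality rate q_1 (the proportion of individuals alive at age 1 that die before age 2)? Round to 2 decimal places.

lx = nx/n0 = nx/100: 1, 0.91, 0.91, 0.91, 0.9, 0.55, 0.07
q_1 = (l_1 − l_2) / l_1 = (0.91 − 0.91) / 0.91
     = 0 / 0.91 = 0 → 0.00

0.00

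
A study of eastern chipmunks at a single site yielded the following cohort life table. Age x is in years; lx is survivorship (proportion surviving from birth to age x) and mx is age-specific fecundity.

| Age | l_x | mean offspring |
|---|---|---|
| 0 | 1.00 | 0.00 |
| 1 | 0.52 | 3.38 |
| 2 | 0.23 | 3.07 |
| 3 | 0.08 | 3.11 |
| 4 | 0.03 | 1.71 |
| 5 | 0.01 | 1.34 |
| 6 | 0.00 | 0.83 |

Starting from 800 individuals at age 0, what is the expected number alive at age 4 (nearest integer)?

Expected survivors = N0 · l_4 = 800 × 0.03 = 24 → 24

24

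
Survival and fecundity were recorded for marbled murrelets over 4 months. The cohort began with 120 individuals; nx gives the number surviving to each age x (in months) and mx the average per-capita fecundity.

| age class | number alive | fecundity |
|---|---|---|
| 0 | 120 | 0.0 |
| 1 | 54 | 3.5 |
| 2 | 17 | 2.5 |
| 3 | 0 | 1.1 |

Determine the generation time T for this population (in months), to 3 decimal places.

1.184

lx = nx/n0 = nx/120: 1, 0.45, 0.14167…, 0
lx·mx: 0, 1.575, 0.354167…, 0 → R0 = 1.929167…
x·lx·mx: 0, 1.575, 0.708333…, 0 → Σ = 2.283333…
T = 2.283333… / 1.929167… = 1.183585… → 1.184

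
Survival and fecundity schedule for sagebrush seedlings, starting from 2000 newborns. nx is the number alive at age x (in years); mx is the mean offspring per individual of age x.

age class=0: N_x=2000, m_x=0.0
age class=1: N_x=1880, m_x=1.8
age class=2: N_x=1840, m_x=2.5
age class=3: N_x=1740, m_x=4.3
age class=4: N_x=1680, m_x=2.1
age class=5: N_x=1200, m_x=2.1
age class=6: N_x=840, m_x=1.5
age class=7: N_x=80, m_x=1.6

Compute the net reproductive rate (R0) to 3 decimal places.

11.451

lx = nx/n0 = nx/2000: 1, 0.94, 0.92, 0.87, 0.84, 0.6, 0.42, 0.04
lx·mx by age: 0, 1.692, 2.3, 3.741, 1.764, 1.26, 0.63, 0.064
R0 = Σ lx·mx = 11.451 → 11.451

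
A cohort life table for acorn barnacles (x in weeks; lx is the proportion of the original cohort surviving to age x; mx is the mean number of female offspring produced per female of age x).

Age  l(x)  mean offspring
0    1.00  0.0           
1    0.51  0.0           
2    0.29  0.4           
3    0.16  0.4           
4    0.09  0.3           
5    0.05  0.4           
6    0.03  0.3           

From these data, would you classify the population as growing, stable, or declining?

R0 = Σ lx·mx = 0 + 0 + 0.116 + 0.064 + 0.027 + 0.02 + 0.009 = 0.236
R0 < 1, so the population is declining.

declining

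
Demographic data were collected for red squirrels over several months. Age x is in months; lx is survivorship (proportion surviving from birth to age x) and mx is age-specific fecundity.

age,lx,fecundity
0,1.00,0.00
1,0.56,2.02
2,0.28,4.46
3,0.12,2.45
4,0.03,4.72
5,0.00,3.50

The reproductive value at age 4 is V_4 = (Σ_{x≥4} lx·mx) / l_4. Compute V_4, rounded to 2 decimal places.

lx·mx for x ≥ 4: 0.1416, 0 → sum = 0.1416
V_4 = 0.1416 / l_4 = 0.1416 / 0.03 = 4.72 → 4.72

4.72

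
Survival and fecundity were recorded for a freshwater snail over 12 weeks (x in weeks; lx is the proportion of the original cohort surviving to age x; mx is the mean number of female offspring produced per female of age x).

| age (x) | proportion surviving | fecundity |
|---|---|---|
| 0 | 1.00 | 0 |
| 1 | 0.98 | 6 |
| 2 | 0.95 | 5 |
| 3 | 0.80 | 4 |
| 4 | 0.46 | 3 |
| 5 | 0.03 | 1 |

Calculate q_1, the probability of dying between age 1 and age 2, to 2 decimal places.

q_1 = (l_1 − l_2) / l_1 = (0.98 − 0.95) / 0.98
     = 0.03 / 0.98 = 0.030612… → 0.03

0.03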